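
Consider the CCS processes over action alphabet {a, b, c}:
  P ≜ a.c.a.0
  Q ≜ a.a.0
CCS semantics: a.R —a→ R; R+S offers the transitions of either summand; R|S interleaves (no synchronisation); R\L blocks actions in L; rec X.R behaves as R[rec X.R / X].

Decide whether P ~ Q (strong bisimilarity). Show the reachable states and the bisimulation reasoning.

not bisimilar

LTS(P): 4 reachable states
  m0 = a.c.a.0 has moves =a=> m1
  m1 = c.a.0 has moves =c=> m2
  m2 = a.0 has moves =a=> m3
  m3 = 0 has moves ·
LTS(Q): 3 reachable states
  n0 = a.a.0 has moves =a=> n1
  n1 = a.0 has moves =a=> n2
  n2 = 0 has moves ·
Coarsest stable partition (strong bisimilarity classes):
  B0 = {m0}
  B1 = {m1}
  B2 = {m2, n1}
  B3 = {m3, n2}
  B4 = {n0}
m0 ∈ B0, n0 ∈ B4 → different blocks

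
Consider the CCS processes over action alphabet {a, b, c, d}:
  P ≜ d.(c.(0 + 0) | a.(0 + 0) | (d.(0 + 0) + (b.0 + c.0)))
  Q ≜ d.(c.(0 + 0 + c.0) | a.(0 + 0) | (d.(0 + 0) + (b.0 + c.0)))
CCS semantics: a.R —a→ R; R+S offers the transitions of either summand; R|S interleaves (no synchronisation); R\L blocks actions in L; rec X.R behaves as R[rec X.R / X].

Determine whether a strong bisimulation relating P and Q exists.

P's transition system — 13 states:
  m0 = d.(c.(0 + 0) | a.(0 + 0) | (d.(0 + 0) + (b.0 + c.0))) ⊢ --d--▸ m1
  m1 = c.(0 + 0) | a.(0 + 0) | (d.(0 + 0) + (b.0 + c.0)) ⊢ --a--▸ m2, --b--▸ m3, --c--▸ m3, --c--▸ m4, --d--▸ m5
  m2 = c.(0 + 0) | (0 + 0) | (d.(0 + 0) + (b.0 + c.0)) ⊢ --b--▸ m6, --c--▸ m6, --c--▸ m7, --d--▸ m8
  m3 = c.(0 + 0) | a.(0 + 0) | 0 ⊢ --a--▸ m6, --c--▸ m9
  m4 = (0 + 0) | a.(0 + 0) | (d.(0 + 0) + (b.0 + c.0)) ⊢ --a--▸ m7, --b--▸ m9, --c--▸ m9, --d--▸ m10
  m5 = c.(0 + 0) | a.(0 + 0) | (0 + 0) ⊢ --a--▸ m8, --c--▸ m10
  m6 = c.(0 + 0) | (0 + 0) | 0 ⊢ --c--▸ m11
  m7 = (0 + 0) | (0 + 0) | (d.(0 + 0) + (b.0 + c.0)) ⊢ --b--▸ m11, --c--▸ m11, --d--▸ m12
  m8 = c.(0 + 0) | (0 + 0) | (0 + 0) ⊢ --c--▸ m12
  m9 = (0 + 0) | a.(0 + 0) | 0 ⊢ --a--▸ m11
  m10 = (0 + 0) | a.(0 + 0) | (0 + 0) ⊢ --a--▸ m12
  m11 = (0 + 0) | (0 + 0) | 0 ⊢ stopped
  m12 = (0 + 0) | (0 + 0) | (0 + 0) ⊢ stopped
Q's transition system — 19 states:
  n0 = d.(c.(0 + 0 + c.0) | a.(0 + 0) | (d.(0 + 0) + (b.0 + c.0))) ⊢ --d--▸ n1
  n1 = c.(0 + 0 + c.0) | a.(0 + 0) | (d.(0 + 0) + (b.0 + c.0)) ⊢ --a--▸ n2, --b--▸ n3, --c--▸ n3, --c--▸ n4, --d--▸ n5
  n2 = c.(0 + 0 + c.0) | (0 + 0) | (d.(0 + 0) + (b.0 + c.0)) ⊢ --b--▸ n6, --c--▸ n6, --c--▸ n7, --d--▸ n8
  n3 = c.(0 + 0 + c.0) | a.(0 + 0) | 0 ⊢ --a--▸ n6, --c--▸ n9
  n4 = (0 + 0 + c.0) | a.(0 + 0) | (d.(0 + 0) + (b.0 + c.0)) ⊢ --a--▸ n7, --b--▸ n9, --c--▸ n10, --c--▸ n9, --d--▸ n11
  n5 = c.(0 + 0 + c.0) | a.(0 + 0) | (0 + 0) ⊢ --a--▸ n8, --c--▸ n11
  n6 = c.(0 + 0 + c.0) | (0 + 0) | 0 ⊢ --c--▸ n12
  n7 = (0 + 0 + c.0) | (0 + 0) | (d.(0 + 0) + (b.0 + c.0)) ⊢ --b--▸ n12, --c--▸ n12, --c--▸ n13, --d--▸ n14
  n8 = c.(0 + 0 + c.0) | (0 + 0) | (0 + 0) ⊢ --c--▸ n14
  n9 = (0 + 0 + c.0) | a.(0 + 0) | 0 ⊢ --a--▸ n12, --c--▸ n15
  n10 = 0 | a.(0 + 0) | (d.(0 + 0) + (b.0 + c.0)) ⊢ --a--▸ n13, --b--▸ n15, --c--▸ n15, --d--▸ n16
  n11 = (0 + 0 + c.0) | a.(0 + 0) | (0 + 0) ⊢ --a--▸ n14, --c--▸ n16
  n12 = (0 + 0 + c.0) | (0 + 0) | 0 ⊢ --c--▸ n17
  n13 = 0 | (0 + 0) | (d.(0 + 0) + (b.0 + c.0)) ⊢ --b--▸ n17, --c--▸ n17, --d--▸ n18
  n14 = (0 + 0 + c.0) | (0 + 0) | (0 + 0) ⊢ --c--▸ n18
  n15 = 0 | a.(0 + 0) | 0 ⊢ --a--▸ n17
  n16 = 0 | a.(0 + 0) | (0 + 0) ⊢ --a--▸ n18
  n17 = 0 | (0 + 0) | 0 ⊢ stopped
  n18 = 0 | (0 + 0) | (0 + 0) ⊢ stopped
Partition-refinement fixed point:
  B0 = {m0}
  B1 = {m1, n4}
  B2 = {m2, n7}
  B3 = {m6, m8, n12, n14}
  B4 = {m11, m12, n17, n18}
  B5 = {m7, n13}
  B6 = {m4, n10}
  B7 = {m10, m9, n15, n16}
  B8 = {m3, m5, n11, n9}
  B9 = {n0}
  B10 = {n1}
  B11 = {n3, n5}
  B12 = {n6, n8}
  B13 = {n2}
m0 ∈ B0, n0 ∈ B9 → different blocks

not bisimilar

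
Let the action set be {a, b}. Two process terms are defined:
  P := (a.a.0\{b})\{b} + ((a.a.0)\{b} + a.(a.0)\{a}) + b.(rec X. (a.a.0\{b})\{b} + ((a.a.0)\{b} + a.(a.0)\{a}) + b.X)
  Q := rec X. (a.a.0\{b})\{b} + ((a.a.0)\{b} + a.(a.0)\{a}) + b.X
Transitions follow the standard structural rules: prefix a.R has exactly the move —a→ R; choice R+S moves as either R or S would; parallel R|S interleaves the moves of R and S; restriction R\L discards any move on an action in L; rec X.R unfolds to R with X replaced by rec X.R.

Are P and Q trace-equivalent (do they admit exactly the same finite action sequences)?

P's transition system — 7 states:
  m0 = (a.a.0\{b})\{b} + ((a.a.0)\{b} + a.(a.0)\{a}) + b.(rec X. (a.a.0\{b})\{b} + ((a.a.0)\{b} + a.(a.0)\{a}) + b.X) ⊢ —a→ m1, —a→ m2, —a→ m3, —b→ m4
  m1 = (a.0)\{a} ⊢ deadlocked
  m2 = (a.0)\{b} ⊢ —a→ m5
  m3 = (a.0\{b})\{b} ⊢ —a→ m6
  m4 = rec X. (a.a.0\{b})\{b} + ((a.a.0)\{b} + a.(a.0)\{a}) + b.X ⊢ —a→ m1, —a→ m2, —a→ m3, —b→ m4
  m5 = 0\{b} ⊢ deadlocked
  m6 = 0\{b}\{b} ⊢ deadlocked
Q's transition system — 6 states:
  n0 = rec X. (a.a.0\{b})\{b} + ((a.a.0)\{b} + a.(a.0)\{a}) + b.X ⊢ —a→ n1, —a→ n2, —a→ n3, —b→ n0
  n1 = (a.0)\{a} ⊢ deadlocked
  n2 = (a.0)\{b} ⊢ —a→ n4
  n3 = (a.0\{b})\{b} ⊢ —a→ n5
  n4 = 0\{b} ⊢ deadlocked
  n5 = 0\{b}\{b} ⊢ deadlocked
Coarsest stable partition (strong bisimilarity classes):
  B0 = {m0, m4, n0}
  B1 = {m2, m3, n2, n3}
  B2 = {m1, m5, m6, n1, n4, n5}
m0 ∈ B0, n0 ∈ B0 → same block
Bisimilar ⇒ trace-equivalent.

traces(P) = traces(Q)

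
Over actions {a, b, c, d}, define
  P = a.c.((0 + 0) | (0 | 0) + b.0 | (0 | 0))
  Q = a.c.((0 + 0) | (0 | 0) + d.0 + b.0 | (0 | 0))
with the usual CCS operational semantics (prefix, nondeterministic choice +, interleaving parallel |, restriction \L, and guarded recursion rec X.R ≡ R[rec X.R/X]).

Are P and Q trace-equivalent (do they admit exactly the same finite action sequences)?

NO — witness ⟨acd⟩

Reachable graph of P (4 states):
  p0 = a.c.((0 + 0) | (0 | 0) + b.0 | (0 | 0)) ⊢ —a→ p1
  p1 = c.((0 + 0) | (0 | 0) + b.0 | (0 | 0)) ⊢ —c→ p2
  p2 = (0 + 0) | (0 | 0) + b.0 | (0 | 0) ⊢ —b→ p3
  p3 = 0 | (0 | 0) ⊢ ∅
Reachable graph of Q (5 states):
  q0 = a.c.((0 + 0) | (0 | 0) + d.0 + b.0 | (0 | 0)) ⊢ —a→ q1
  q1 = c.((0 + 0) | (0 | 0) + d.0 + b.0 | (0 | 0)) ⊢ —c→ q2
  q2 = (0 + 0) | (0 | 0) + d.0 + b.0 | (0 | 0) ⊢ —b→ q3, —d→ q4
  q3 = 0 | (0 | 0) ⊢ ∅
  q4 = 0 ⊢ ∅
Executing acd from Q (initial set {q0}):
  [1] a ⇒ {q1}
  [2] c ⇒ {q2}
  [3] d ⇒ {q4}
  ✓ Q
Executing acd from P (initial set {p0}):
  [1] a ⇒ {p1}
  [2] c ⇒ {p2}
  [3] d ⇒ no successor for P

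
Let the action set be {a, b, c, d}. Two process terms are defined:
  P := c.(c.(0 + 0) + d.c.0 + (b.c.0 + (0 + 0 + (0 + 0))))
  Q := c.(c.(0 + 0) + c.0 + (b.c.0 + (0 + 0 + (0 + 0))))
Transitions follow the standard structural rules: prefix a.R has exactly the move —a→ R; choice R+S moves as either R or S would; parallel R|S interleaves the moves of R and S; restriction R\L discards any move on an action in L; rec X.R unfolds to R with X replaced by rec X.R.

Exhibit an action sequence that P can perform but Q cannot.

Reachable graph of P (5 states):
  u0 = c.(c.(0 + 0) + d.c.0 + (b.c.0 + (0 + 0 + (0 + 0)))) ⊢ ··c··> u1
  u1 = c.(0 + 0) + d.c.0 + (b.c.0 + (0 + 0 + (0 + 0))) ⊢ ··b··> u2, ··c··> u3, ··d··> u2
  u2 = c.0 ⊢ ··c··> u4
  u3 = 0 + 0 ⊢ ∅
  u4 = 0 ⊢ ∅
Reachable graph of Q (5 states):
  v0 = c.(c.(0 + 0) + c.0 + (b.c.0 + (0 + 0 + (0 + 0)))) ⊢ ··c··> v1
  v1 = c.(0 + 0) + c.0 + (b.c.0 + (0 + 0 + (0 + 0))) ⊢ ··b··> v2, ··c··> v3, ··c··> v4
  v2 = c.0 ⊢ ··c··> v3
  v3 = 0 ⊢ ∅
  v4 = 0 + 0 ⊢ ∅
Run σ = ⟨cd⟩ on P: start {u0}
  after c @ step 1: {u1}
  after d @ step 2: {u2}
  — P admits the full trace.
Run σ = ⟨cd⟩ on Q: start {v0}
  after c @ step 1: {v1}
  after d @ step 2: ∅ (Q stuck)

cd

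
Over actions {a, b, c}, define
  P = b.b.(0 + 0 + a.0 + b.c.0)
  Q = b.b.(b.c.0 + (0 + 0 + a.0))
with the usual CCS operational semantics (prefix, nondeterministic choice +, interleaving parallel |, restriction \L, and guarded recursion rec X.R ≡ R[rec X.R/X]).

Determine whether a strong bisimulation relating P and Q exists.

Reachable graph of P (5 states):
  u0 = b.b.(0 + 0 + a.0 + b.c.0) ⊢ ··b··> u1
  u1 = b.(0 + 0 + a.0 + b.c.0) ⊢ ··b··> u2
  u2 = 0 + 0 + a.0 + b.c.0 ⊢ ··a··> u3, ··b··> u4
  u3 = 0 ⊢ stopped
  u4 = c.0 ⊢ ··c··> u3
Reachable graph of Q (5 states):
  v0 = b.b.(b.c.0 + (0 + 0 + a.0)) ⊢ ··b··> v1
  v1 = b.(b.c.0 + (0 + 0 + a.0)) ⊢ ··b··> v2
  v2 = b.c.0 + (0 + 0 + a.0) ⊢ ··a··> v3, ··b··> v4
  v3 = 0 ⊢ stopped
  v4 = c.0 ⊢ ··c··> v3
Bisimilarity quotient blocks:
  B0 = {u0, v0}
  B1 = {u1, v1}
  B2 = {u2, v2}
  B3 = {u3, v3}
  B4 = {u4, v4}
u0 ∈ B0, v0 ∈ B0 → same block

YES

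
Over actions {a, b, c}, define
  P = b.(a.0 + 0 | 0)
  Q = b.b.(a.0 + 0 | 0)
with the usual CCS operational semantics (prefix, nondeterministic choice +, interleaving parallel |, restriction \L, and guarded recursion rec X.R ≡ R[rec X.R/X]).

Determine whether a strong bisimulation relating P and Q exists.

LTS(P): 3 reachable states
  s0 = b.(a.0 + 0 | 0) :: -b-> s1
  s1 = a.0 + 0 | 0 :: -a-> s2
  s2 = 0 :: deadlocked
LTS(Q): 4 reachable states
  t0 = b.b.(a.0 + 0 | 0) :: -b-> t1
  t1 = b.(a.0 + 0 | 0) :: -b-> t2
  t2 = a.0 + 0 | 0 :: -a-> t3
  t3 = 0 :: deadlocked
Bisimilarity quotient blocks:
  B0 = {s0, t1}
  B1 = {s1, t2}
  B2 = {s2, t3}
  B3 = {t0}
s0 ∈ B0, t0 ∈ B3 → different blocks

not bisimilar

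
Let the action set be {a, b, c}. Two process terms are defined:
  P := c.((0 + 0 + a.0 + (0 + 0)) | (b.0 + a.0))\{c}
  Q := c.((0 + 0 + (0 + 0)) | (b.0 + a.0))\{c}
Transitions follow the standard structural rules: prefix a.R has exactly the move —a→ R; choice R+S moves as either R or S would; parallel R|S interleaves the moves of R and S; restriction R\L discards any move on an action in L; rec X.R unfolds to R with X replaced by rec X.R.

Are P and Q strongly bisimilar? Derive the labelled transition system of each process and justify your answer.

P's transition system — 5 states:
  p0 = c.((0 + 0 + a.0 + (0 + 0)) | (b.0 + a.0))\{c} → —c→ p1
  p1 = ((0 + 0 + a.0 + (0 + 0)) | (b.0 + a.0))\{c} → —a→ p2, —a→ p3, —b→ p2
  p2 = ((0 + 0 + a.0 + (0 + 0)) | 0)\{c} → —a→ p4
  p3 = (0 | (b.0 + a.0))\{c} → —a→ p4, —b→ p4
  p4 = (0 | 0)\{c} → ·
Q's transition system — 3 states:
  q0 = c.((0 + 0 + (0 + 0)) | (b.0 + a.0))\{c} → —c→ q1
  q1 = ((0 + 0 + (0 + 0)) | (b.0 + a.0))\{c} → —a→ q2, —b→ q2
  q2 = ((0 + 0 + (0 + 0)) | 0)\{c} → ·
Bisimilarity quotient blocks:
  B0 = {p0}
  B1 = {p1}
  B2 = {p2}
  B3 = {p4, q2}
  B4 = {p3, q1}
  B5 = {q0}
p0 ∈ B0, q0 ∈ B5 → different blocks

not bisimilar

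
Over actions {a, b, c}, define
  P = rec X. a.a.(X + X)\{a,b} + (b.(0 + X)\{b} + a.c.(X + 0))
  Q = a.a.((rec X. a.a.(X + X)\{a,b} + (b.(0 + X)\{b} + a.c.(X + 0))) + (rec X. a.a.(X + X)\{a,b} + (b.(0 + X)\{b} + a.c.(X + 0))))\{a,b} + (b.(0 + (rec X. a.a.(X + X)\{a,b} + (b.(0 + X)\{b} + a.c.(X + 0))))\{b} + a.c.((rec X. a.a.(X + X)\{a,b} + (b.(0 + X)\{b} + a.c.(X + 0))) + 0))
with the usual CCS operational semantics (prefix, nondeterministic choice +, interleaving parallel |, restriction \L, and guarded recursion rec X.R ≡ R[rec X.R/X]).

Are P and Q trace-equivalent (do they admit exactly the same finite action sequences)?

YES

LTS(P): 10 reachable states
  m0 = rec X. a.a.(X + X)\{a,b} + (b.(0 + X)\{b} + a.c.(X + 0)) → —a→ m1, —a→ m2, —b→ m3
  m1 = a.((rec X. a.a.(X + X)\{a,b} + (b.(0 + X)\{b} + a.c.(X + 0))) + (rec X. a.a.(X + X)\{a,b} + (b.(0 + X)\{b} + a.c.(X + 0))))\{a,b} → —a→ m4
  m2 = c.((rec X. a.a.(X + X)\{a,b} + (b.(0 + X)\{b} + a.c.(X + 0))) + 0) → —c→ m5
  m3 = (0 + (rec X. a.a.(X + X)\{a,b} + (b.(0 + X)\{b} + a.c.(X + 0))))\{b} → —a→ m6, —a→ m7
  m4 = ((rec X. a.a.(X + X)\{a,b} + (b.(0 + X)\{b} + a.c.(X + 0))) + (rec X. a.a.(X + X)\{a,b} + (b.(0 + X)\{b} + a.c.(X + 0))))\{a,b} → ∅
  m5 = (rec X. a.a.(X + X)\{a,b} + (b.(0 + X)\{b} + a.c.(X + 0))) + 0 → —a→ m1, —a→ m2, —b→ m3
  m6 = (a.((rec X. a.a.(X + X)\{a,b} + (b.(0 + X)\{b} + a.c.(X + 0))) + (rec X. a.a.(X + X)\{a,b} + (b.(0 + X)\{b} + a.c.(X + 0))))\{a,b})\{b} → —a→ m8
  m7 = (c.((rec X. a.a.(X + X)\{a,b} + (b.(0 + X)\{b} + a.c.(X + 0))) + 0))\{b} → —c→ m9
  m8 = ((rec X. a.a.(X + X)\{a,b} + (b.(0 + X)\{b} + a.c.(X + 0))) + (rec X. a.a.(X + X)\{a,b} + (b.(0 + X)\{b} + a.c.(X + 0))))\{a,b}\{b} → ∅
  m9 = ((rec X. a.a.(X + X)\{a,b} + (b.(0 + X)\{b} + a.c.(X + 0))) + 0)\{b} → —a→ m6, —a→ m7
LTS(Q): 10 reachable states
  n0 = a.a.((rec X. a.a.(X + X)\{a,b} + (b.(0 + X)\{b} + a.c.(X + 0))) + (rec X. a.a.(X + X)\{a,b} + (b.(0 + X)\{b} + a.c.(X + 0))))\{a,b} + (b.(0 + (rec X. a.a.(X + X)\{a,b} + (b.(0 + X)\{b} + a.c.(X + 0))))\{b} + a.c.((rec X. a.a.(X + X)\{a,b} + (b.(0 + X)\{b} + a.c.(X + 0))) + 0)) → —a→ n1, —a→ n2, —b→ n3
  n1 = a.((rec X. a.a.(X + X)\{a,b} + (b.(0 + X)\{b} + a.c.(X + 0))) + (rec X. a.a.(X + X)\{a,b} + (b.(0 + X)\{b} + a.c.(X + 0))))\{a,b} → —a→ n4
  n2 = c.((rec X. a.a.(X + X)\{a,b} + (b.(0 + X)\{b} + a.c.(X + 0))) + 0) → —c→ n5
  n3 = (0 + (rec X. a.a.(X + X)\{a,b} + (b.(0 + X)\{b} + a.c.(X + 0))))\{b} → —a→ n6, —a→ n7
  n4 = ((rec X. a.a.(X + X)\{a,b} + (b.(0 + X)\{b} + a.c.(X + 0))) + (rec X. a.a.(X + X)\{a,b} + (b.(0 + X)\{b} + a.c.(X + 0))))\{a,b} → ∅
  n5 = (rec X. a.a.(X + X)\{a,b} + (b.(0 + X)\{b} + a.c.(X + 0))) + 0 → —a→ n1, —a→ n2, —b→ n3
  n6 = (a.((rec X. a.a.(X + X)\{a,b} + (b.(0 + X)\{b} + a.c.(X + 0))) + (rec X. a.a.(X + X)\{a,b} + (b.(0 + X)\{b} + a.c.(X + 0))))\{a,b})\{b} → —a→ n8
  n7 = (c.((rec X. a.a.(X + X)\{a,b} + (b.(0 + X)\{b} + a.c.(X + 0))) + 0))\{b} → —c→ n9
  n8 = ((rec X. a.a.(X + X)\{a,b} + (b.(0 + X)\{b} + a.c.(X + 0))) + (rec X. a.a.(X + X)\{a,b} + (b.(0 + X)\{b} + a.c.(X + 0))))\{a,b}\{b} → ∅
  n9 = ((rec X. a.a.(X + X)\{a,b} + (b.(0 + X)\{b} + a.c.(X + 0))) + 0)\{b} → —a→ n6, —a→ n7
Partition-refinement fixed point:
  B0 = {m0, m5, n0, n5}
  B1 = {m3, m9, n3, n9}
  B2 = {m1, m6, n1, n6}
  B3 = {m4, m8, n4, n8}
  B4 = {m7, n7}
  B5 = {m2, n2}
m0 ∈ B0, n0 ∈ B0 → same block
Bisimilar ⇒ trace-equivalent.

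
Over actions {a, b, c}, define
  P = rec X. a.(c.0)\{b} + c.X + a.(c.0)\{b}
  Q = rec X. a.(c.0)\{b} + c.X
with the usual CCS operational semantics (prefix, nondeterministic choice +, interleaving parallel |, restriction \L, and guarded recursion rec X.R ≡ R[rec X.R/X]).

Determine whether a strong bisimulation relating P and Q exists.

bisimilar

P's transition system — 3 states:
  m0 = rec X. a.(c.0)\{b} + c.X + a.(c.0)\{b} :: ··a··> m1, ··c··> m0
  m1 = (c.0)\{b} :: ··c··> m2
  m2 = 0\{b} :: ∅
Q's transition system — 3 states:
  n0 = rec X. a.(c.0)\{b} + c.X :: ··a··> n1, ··c··> n0
  n1 = (c.0)\{b} :: ··c··> n2
  n2 = 0\{b} :: ∅
Bisimilarity quotient blocks:
  B0 = {m0, n0}
  B1 = {m1, n1}
  B2 = {m2, n2}
m0 ∈ B0, n0 ∈ B0 → same block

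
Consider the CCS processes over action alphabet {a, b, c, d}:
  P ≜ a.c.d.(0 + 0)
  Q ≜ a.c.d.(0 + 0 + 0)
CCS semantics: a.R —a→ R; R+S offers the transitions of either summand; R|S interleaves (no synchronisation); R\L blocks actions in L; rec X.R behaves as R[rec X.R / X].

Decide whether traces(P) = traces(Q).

P's transition system — 4 states:
  m0 = a.c.d.(0 + 0) :: =a=> m1
  m1 = c.d.(0 + 0) :: =c=> m2
  m2 = d.(0 + 0) :: =d=> m3
  m3 = 0 + 0 :: stopped
Q's transition system — 4 states:
  n0 = a.c.d.(0 + 0 + 0) :: =a=> n1
  n1 = c.d.(0 + 0 + 0) :: =c=> n2
  n2 = d.(0 + 0 + 0) :: =d=> n3
  n3 = 0 + 0 + 0 :: stopped
Bisimilarity quotient blocks:
  B0 = {m0, n0}
  B1 = {m1, n1}
  B2 = {m2, n2}
  B3 = {m3, n3}
m0 ∈ B0, n0 ∈ B0 → same block
Bisimilar ⇒ trace-equivalent.

traces(P) = traces(Q)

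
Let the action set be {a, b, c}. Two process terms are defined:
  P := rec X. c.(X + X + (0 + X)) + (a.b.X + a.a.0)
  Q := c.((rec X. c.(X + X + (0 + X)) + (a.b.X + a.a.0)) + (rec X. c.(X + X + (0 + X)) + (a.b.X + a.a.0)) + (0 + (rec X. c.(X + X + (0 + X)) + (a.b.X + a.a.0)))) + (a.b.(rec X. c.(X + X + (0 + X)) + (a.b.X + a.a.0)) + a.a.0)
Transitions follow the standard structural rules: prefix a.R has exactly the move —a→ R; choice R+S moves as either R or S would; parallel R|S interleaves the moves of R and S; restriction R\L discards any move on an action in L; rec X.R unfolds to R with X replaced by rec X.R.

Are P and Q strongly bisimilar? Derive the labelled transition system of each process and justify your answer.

Reachable graph of P (5 states):
  s0 = rec X. c.(X + X + (0 + X)) + (a.b.X + a.a.0) ⊢ ··a··> s1, ··a··> s2, ··c··> s3
  s1 = a.0 ⊢ ··a··> s4
  s2 = b.(rec X. c.(X + X + (0 + X)) + (a.b.X + a.a.0)) ⊢ ··b··> s0
  s3 = (rec X. c.(X + X + (0 + X)) + (a.b.X + a.a.0)) + (rec X. c.(X + X + (0 + X)) + (a.b.X + a.a.0)) + (0 + (rec X. c.(X + X + (0 + X)) + (a.b.X + a.a.0))) ⊢ ··a··> s1, ··a··> s2, ··c··> s3
  s4 = 0 ⊢ deadlocked
Reachable graph of Q (6 states):
  t0 = c.((rec X. c.(X + X + (0 + X)) + (a.b.X + a.a.0)) + (rec X. c.(X + X + (0 + X)) + (a.b.X + a.a.0)) + (0 + (rec X. c.(X + X + (0 + X)) + (a.b.X + a.a.0)))) + (a.b.(rec X. c.(X + X + (0 + X)) + (a.b.X + a.a.0)) + a.a.0) ⊢ ··a··> t1, ··a··> t2, ··c··> t3
  t1 = a.0 ⊢ ··a··> t4
  t2 = b.(rec X. c.(X + X + (0 + X)) + (a.b.X + a.a.0)) ⊢ ··b··> t5
  t3 = (rec X. c.(X + X + (0 + X)) + (a.b.X + a.a.0)) + (rec X. c.(X + X + (0 + X)) + (a.b.X + a.a.0)) + (0 + (rec X. c.(X + X + (0 + X)) + (a.b.X + a.a.0))) ⊢ ··a··> t1, ··a··> t2, ··c··> t3
  t4 = 0 ⊢ deadlocked
  t5 = rec X. c.(X + X + (0 + X)) + (a.b.X + a.a.0) ⊢ ··a··> t1, ··a··> t2, ··c··> t3
Bisimilarity quotient blocks:
  B0 = {s0, s3, t0, t3, t5}
  B1 = {s2, t2}
  B2 = {s1, t1}
  B3 = {s4, t4}
s0 ∈ B0, t0 ∈ B0 → same block

bisimilar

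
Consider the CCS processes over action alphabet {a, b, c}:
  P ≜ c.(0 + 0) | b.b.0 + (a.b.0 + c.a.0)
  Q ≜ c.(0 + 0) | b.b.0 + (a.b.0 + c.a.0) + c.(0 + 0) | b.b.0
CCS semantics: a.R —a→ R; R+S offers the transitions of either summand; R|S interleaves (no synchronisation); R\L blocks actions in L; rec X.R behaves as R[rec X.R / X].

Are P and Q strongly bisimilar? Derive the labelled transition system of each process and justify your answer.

bisimilar

LTS(P): 9 reachable states
  p0 = c.(0 + 0) | b.b.0 + (a.b.0 + c.a.0) :: =a=> p1, =b=> p2, =c=> p3, =c=> p4
  p1 = b.0 :: =b=> p5
  p2 = c.(0 + 0) | b.0 :: =b=> p6, =c=> p7
  p3 = (0 + 0) | b.b.0 :: =b=> p7
  p4 = a.0 :: =a=> p5
  p5 = 0 :: deadlocked
  p6 = c.(0 + 0) | 0 :: =c=> p8
  p7 = (0 + 0) | b.0 :: =b=> p8
  p8 = (0 + 0) | 0 :: deadlocked
LTS(Q): 9 reachable states
  q0 = c.(0 + 0) | b.b.0 + (a.b.0 + c.a.0) + c.(0 + 0) | b.b.0 :: =a=> q1, =b=> q2, =c=> q3, =c=> q4
  q1 = b.0 :: =b=> q5
  q2 = c.(0 + 0) | b.0 :: =b=> q6, =c=> q7
  q3 = (0 + 0) | b.b.0 :: =b=> q7
  q4 = a.0 :: =a=> q5
  q5 = 0 :: deadlocked
  q6 = c.(0 + 0) | 0 :: =c=> q8
  q7 = (0 + 0) | b.0 :: =b=> q8
  q8 = (0 + 0) | 0 :: deadlocked
Coarsest stable partition (strong bisimilarity classes):
  B0 = {p0, q0}
  B1 = {p1, p7, q1, q7}
  B2 = {p5, p8, q5, q8}
  B3 = {p2, q2}
  B4 = {p6, q6}
  B5 = {p3, q3}
  B6 = {p4, q4}
p0 ∈ B0, q0 ∈ B0 → same block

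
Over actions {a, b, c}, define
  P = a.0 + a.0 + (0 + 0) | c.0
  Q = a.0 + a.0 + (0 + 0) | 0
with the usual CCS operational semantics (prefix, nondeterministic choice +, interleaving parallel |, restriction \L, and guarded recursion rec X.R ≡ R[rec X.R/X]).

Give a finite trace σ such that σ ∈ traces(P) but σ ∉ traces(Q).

c

LTS(P): 3 reachable states
  s0 = a.0 + a.0 + (0 + 0) | c.0 ⊢ =a=> s1, =c=> s2
  s1 = 0 ⊢ (no moves)
  s2 = (0 + 0) | 0 ⊢ (no moves)
LTS(Q): 2 reachable states
  t0 = a.0 + a.0 + (0 + 0) | 0 ⊢ =a=> t1
  t1 = 0 ⊢ (no moves)
Trace ⟨c⟩ through P, begin at {s0}:
  [1] c ⇒ {s2}
  — P admits the full trace.
Trace ⟨c⟩ through Q, begin at {t0}:
  [1] c ⇒ no successor for Q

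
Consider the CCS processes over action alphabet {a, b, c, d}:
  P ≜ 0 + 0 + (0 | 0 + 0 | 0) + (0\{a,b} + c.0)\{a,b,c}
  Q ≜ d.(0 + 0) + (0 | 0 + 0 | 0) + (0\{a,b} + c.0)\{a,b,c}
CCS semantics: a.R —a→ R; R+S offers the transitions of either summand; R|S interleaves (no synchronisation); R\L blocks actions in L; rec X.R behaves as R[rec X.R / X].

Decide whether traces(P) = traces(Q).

traces(P) ≠ traces(Q) — witness ⟨d⟩

P's transition system — 1 states:
  p0 = 0 + 0 + (0 | 0 + 0 | 0) + (0\{a,b} + c.0)\{a,b,c} → (no moves)
Q's transition system — 2 states:
  q0 = d.(0 + 0) + (0 | 0 + 0 | 0) + (0\{a,b} + c.0)\{a,b,c} → ··d··> q1
  q1 = 0 + 0 → (no moves)
Trace ⟨d⟩ through Q, begin at {q0}:
  [1] d ⇒ {q1}
  Q completes σ.
Trace ⟨d⟩ through P, begin at {p0}:
  [1] d ⇒ no successor for P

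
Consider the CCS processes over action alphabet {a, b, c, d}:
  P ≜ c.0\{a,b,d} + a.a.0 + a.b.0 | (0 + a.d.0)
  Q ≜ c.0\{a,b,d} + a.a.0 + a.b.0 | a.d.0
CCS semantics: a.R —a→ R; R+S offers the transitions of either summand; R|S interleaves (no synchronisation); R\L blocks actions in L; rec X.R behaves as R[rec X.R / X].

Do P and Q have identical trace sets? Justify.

Reachable graph of P (12 states):
  u0 = c.0\{a,b,d} + a.a.0 + a.b.0 | (0 + a.d.0) → --a--▸ u1, --a--▸ u2, --a--▸ u3, --c--▸ u4
  u1 = a.0 → --a--▸ u5
  u2 = a.b.0 | d.0 → --a--▸ u6, --d--▸ u7
  u3 = b.0 | (0 + a.d.0) → --a--▸ u6, --b--▸ u8
  u4 = 0\{a,b,d} → (no moves)
  u5 = 0 → (no moves)
  u6 = b.0 | d.0 → --b--▸ u9, --d--▸ u10
  u7 = a.b.0 | 0 → --a--▸ u10
  u8 = 0 | (0 + a.d.0) → --a--▸ u9
  u9 = 0 | d.0 → --d--▸ u11
  u10 = b.0 | 0 → --b--▸ u11
  u11 = 0 | 0 → (no moves)
Reachable graph of Q (12 states):
  v0 = c.0\{a,b,d} + a.a.0 + a.b.0 | a.d.0 → --a--▸ v1, --a--▸ v2, --a--▸ v3, --c--▸ v4
  v1 = a.0 → --a--▸ v5
  v2 = a.b.0 | d.0 → --a--▸ v6, --d--▸ v7
  v3 = b.0 | a.d.0 → --a--▸ v6, --b--▸ v8
  v4 = 0\{a,b,d} → (no moves)
  v5 = 0 → (no moves)
  v6 = b.0 | d.0 → --b--▸ v9, --d--▸ v10
  v7 = a.b.0 | 0 → --a--▸ v10
  v8 = 0 | a.d.0 → --a--▸ v9
  v9 = 0 | d.0 → --d--▸ v11
  v10 = b.0 | 0 → --b--▸ v11
  v11 = 0 | 0 → (no moves)
Bisimilarity quotient blocks:
  B0 = {u0, v0}
  B1 = {u2, v2}
  B2 = {u6, v6}
  B3 = {u10, v10}
  B4 = {u11, u4, u5, v11, v4, v5}
  B5 = {u9, v9}
  B6 = {u7, v7}
  B7 = {u3, v3}
  B8 = {u8, v8}
  B9 = {u1, v1}
u0 ∈ B0, v0 ∈ B0 → same block
Bisimilar ⇒ trace-equivalent.

YES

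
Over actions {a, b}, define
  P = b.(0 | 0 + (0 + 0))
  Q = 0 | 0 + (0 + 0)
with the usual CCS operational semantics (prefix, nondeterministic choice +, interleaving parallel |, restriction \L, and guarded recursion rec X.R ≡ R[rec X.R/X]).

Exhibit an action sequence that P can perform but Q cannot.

b

Reachable graph of P (2 states):
  p0 = b.(0 | 0 + (0 + 0)) | —b→ p1
  p1 = 0 | 0 + (0 + 0) | ·
Reachable graph of Q (1 states):
  q0 = 0 | 0 + (0 + 0) | ·
Executing b from P (initial set {p0}):
  [1] b ⇒ {p1}
  — P admits the full trace.
Executing b from Q (initial set {q0}):
  [1] b ⇒ ∅ (Q stuck)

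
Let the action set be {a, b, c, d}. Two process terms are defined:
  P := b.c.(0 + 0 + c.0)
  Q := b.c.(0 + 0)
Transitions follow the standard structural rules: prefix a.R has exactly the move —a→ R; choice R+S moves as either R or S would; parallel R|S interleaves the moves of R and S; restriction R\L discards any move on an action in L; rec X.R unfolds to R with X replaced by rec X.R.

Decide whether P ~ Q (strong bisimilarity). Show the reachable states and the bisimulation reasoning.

P's transition system — 4 states:
  m0 = b.c.(0 + 0 + c.0) :: ··b··> m1
  m1 = c.(0 + 0 + c.0) :: ··c··> m2
  m2 = 0 + 0 + c.0 :: ··c··> m3
  m3 = 0 :: ·
Q's transition system — 3 states:
  n0 = b.c.(0 + 0) :: ··b··> n1
  n1 = c.(0 + 0) :: ··c··> n2
  n2 = 0 + 0 :: ·
Partition-refinement fixed point:
  B0 = {m0}
  B1 = {m1}
  B2 = {m2, n1}
  B3 = {m3, n2}
  B4 = {n0}
m0 ∈ B0, n0 ∈ B4 → different blocks

not bisimilar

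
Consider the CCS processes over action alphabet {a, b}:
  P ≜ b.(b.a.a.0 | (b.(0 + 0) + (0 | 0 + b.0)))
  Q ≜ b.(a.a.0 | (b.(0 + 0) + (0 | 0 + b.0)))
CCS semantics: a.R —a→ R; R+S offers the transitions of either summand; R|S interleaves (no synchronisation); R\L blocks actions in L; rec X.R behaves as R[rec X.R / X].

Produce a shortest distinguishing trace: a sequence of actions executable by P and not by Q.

bbb

Reachable graph of P (13 states):
  p0 = b.(b.a.a.0 | (b.(0 + 0) + (0 | 0 + b.0))) :: —b→ p1
  p1 = b.a.a.0 | (b.(0 + 0) + (0 | 0 + b.0)) :: —b→ p2, —b→ p3, —b→ p4
  p2 = a.a.0 | (b.(0 + 0) + (0 | 0 + b.0)) :: —a→ p5, —b→ p6, —b→ p7
  p3 = b.a.a.0 | (0 + 0) :: —b→ p6
  p4 = b.a.a.0 | 0 :: —b→ p7
  p5 = a.0 | (b.(0 + 0) + (0 | 0 + b.0)) :: —a→ p8, —b→ p10, —b→ p9
  p6 = a.a.0 | (0 + 0) :: —a→ p9
  p7 = a.a.0 | 0 :: —a→ p10
  p8 = 0 | (b.(0 + 0) + (0 | 0 + b.0)) :: —b→ p11, —b→ p12
  p9 = a.0 | (0 + 0) :: —a→ p11
  p10 = a.0 | 0 :: —a→ p12
  p11 = 0 | (0 + 0) :: ∅
  p12 = 0 | 0 :: ∅
Reachable graph of Q (10 states):
  q0 = b.(a.a.0 | (b.(0 + 0) + (0 | 0 + b.0))) :: —b→ q1
  q1 = a.a.0 | (b.(0 + 0) + (0 | 0 + b.0)) :: —a→ q2, —b→ q3, —b→ q4
  q2 = a.0 | (b.(0 + 0) + (0 | 0 + b.0)) :: —a→ q5, —b→ q6, —b→ q7
  q3 = a.a.0 | (0 + 0) :: —a→ q6
  q4 = a.a.0 | 0 :: —a→ q7
  q5 = 0 | (b.(0 + 0) + (0 | 0 + b.0)) :: —b→ q8, —b→ q9
  q6 = a.0 | (0 + 0) :: —a→ q8
  q7 = a.0 | 0 :: —a→ q9
  q8 = 0 | (0 + 0) :: ∅
  q9 = 0 | 0 :: ∅
Executing bbb from P (initial set {p0}):
  step 1 (b): {p1}
  step 2 (b): {p2, p3, p4}
  step 3 (b): {p6, p7}
  P completes σ.
Executing bbb from Q (initial set {q0}):
  step 1 (b): {q1}
  step 2 (b): {q3, q4}
  step 3 (b): ∅  — Q cannot continue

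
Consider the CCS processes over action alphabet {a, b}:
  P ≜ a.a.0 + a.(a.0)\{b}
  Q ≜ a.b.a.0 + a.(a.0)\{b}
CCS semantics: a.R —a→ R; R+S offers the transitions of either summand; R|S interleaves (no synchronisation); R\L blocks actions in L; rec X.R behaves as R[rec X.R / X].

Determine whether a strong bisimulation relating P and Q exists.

NO

LTS(P): 5 reachable states
  u0 = a.a.0 + a.(a.0)\{b} has moves ··a··> u1, ··a··> u2
  u1 = (a.0)\{b} has moves ··a··> u3
  u2 = a.0 has moves ··a··> u4
  u3 = 0\{b} has moves deadlocked
  u4 = 0 has moves deadlocked
LTS(Q): 6 reachable states
  v0 = a.b.a.0 + a.(a.0)\{b} has moves ··a··> v1, ··a··> v2
  v1 = (a.0)\{b} has moves ··a··> v3
  v2 = b.a.0 has moves ··b··> v4
  v3 = 0\{b} has moves deadlocked
  v4 = a.0 has moves ··a··> v5
  v5 = 0 has moves deadlocked
Bisimilarity quotient blocks:
  B0 = {u0}
  B1 = {u1, u2, v1, v4}
  B2 = {u3, u4, v3, v5}
  B3 = {v0}
  B4 = {v2}
u0 ∈ B0, v0 ∈ B3 → different blocks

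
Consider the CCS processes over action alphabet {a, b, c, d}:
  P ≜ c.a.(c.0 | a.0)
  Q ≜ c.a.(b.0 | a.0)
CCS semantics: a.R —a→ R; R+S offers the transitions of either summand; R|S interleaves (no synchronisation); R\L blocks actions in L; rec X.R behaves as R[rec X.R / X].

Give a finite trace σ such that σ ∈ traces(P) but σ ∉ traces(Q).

LTS(P): 6 reachable states
  p0 = c.a.(c.0 | a.0) :: ··c··> p1
  p1 = a.(c.0 | a.0) :: ··a··> p2
  p2 = c.0 | a.0 :: ··a··> p3, ··c··> p4
  p3 = c.0 | 0 :: ··c··> p5
  p4 = 0 | a.0 :: ··a··> p5
  p5 = 0 | 0 :: ·
LTS(Q): 6 reachable states
  q0 = c.a.(b.0 | a.0) :: ··c··> q1
  q1 = a.(b.0 | a.0) :: ··a··> q2
  q2 = b.0 | a.0 :: ··a··> q3, ··b··> q4
  q3 = b.0 | 0 :: ··b··> q5
  q4 = 0 | a.0 :: ··a··> q5
  q5 = 0 | 0 :: ·
Run σ = ⟨cac⟩ on P: start {p0}
  [1] c ⇒ {p1}
  [2] a ⇒ {p2}
  [3] c ⇒ {p4}
  ✓ P
Run σ = ⟨cac⟩ on Q: start {q0}
  [1] c ⇒ {q1}
  [2] a ⇒ {q2}
  [3] c ⇒ ∅  — Q cannot continue

cac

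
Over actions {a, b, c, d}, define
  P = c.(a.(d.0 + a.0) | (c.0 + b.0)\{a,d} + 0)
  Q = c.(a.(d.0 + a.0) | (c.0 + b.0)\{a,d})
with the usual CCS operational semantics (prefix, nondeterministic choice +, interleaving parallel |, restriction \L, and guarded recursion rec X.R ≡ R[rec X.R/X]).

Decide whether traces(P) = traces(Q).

YES

P's transition system — 7 states:
  m0 = c.(a.(d.0 + a.0) | (c.0 + b.0)\{a,d} + 0) has moves —c→ m1
  m1 = a.(d.0 + a.0) | (c.0 + b.0)\{a,d} + 0 has moves —a→ m2, —b→ m3, —c→ m3
  m2 = (d.0 + a.0) | (c.0 + b.0)\{a,d} has moves —a→ m4, —b→ m5, —c→ m5, —d→ m4
  m3 = a.(d.0 + a.0) | 0\{a,d} has moves —a→ m5
  m4 = 0 | (c.0 + b.0)\{a,d} has moves —b→ m6, —c→ m6
  m5 = (d.0 + a.0) | 0\{a,d} has moves —a→ m6, —d→ m6
  m6 = 0 | 0\{a,d} has moves deadlocked
Q's transition system — 7 states:
  n0 = c.(a.(d.0 + a.0) | (c.0 + b.0)\{a,d}) has moves —c→ n1
  n1 = a.(d.0 + a.0) | (c.0 + b.0)\{a,d} has moves —a→ n2, —b→ n3, —c→ n3
  n2 = (d.0 + a.0) | (c.0 + b.0)\{a,d} has moves —a→ n4, —b→ n5, —c→ n5, —d→ n4
  n3 = a.(d.0 + a.0) | 0\{a,d} has moves —a→ n5
  n4 = 0 | (c.0 + b.0)\{a,d} has moves —b→ n6, —c→ n6
  n5 = (d.0 + a.0) | 0\{a,d} has moves —a→ n6, —d→ n6
  n6 = 0 | 0\{a,d} has moves deadlocked
Coarsest stable partition (strong bisimilarity classes):
  B0 = {m0, n0}
  B1 = {m1, n1}
  B2 = {m2, n2}
  B3 = {m4, n4}
  B4 = {m6, n6}
  B5 = {m5, n5}
  B6 = {m3, n3}
m0 ∈ B0, n0 ∈ B0 → same block
Bisimilar ⇒ trace-equivalent.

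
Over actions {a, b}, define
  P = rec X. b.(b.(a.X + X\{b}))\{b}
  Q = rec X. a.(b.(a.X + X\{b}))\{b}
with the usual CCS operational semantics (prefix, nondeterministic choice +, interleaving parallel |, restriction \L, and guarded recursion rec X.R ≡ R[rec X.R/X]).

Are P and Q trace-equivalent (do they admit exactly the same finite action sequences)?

traces(P) ≠ traces(Q) — witness ⟨b⟩

LTS(P): 2 reachable states
  s0 = rec X. b.(b.(a.X + X\{b}))\{b} :: =b=> s1
  s1 = (b.(a.(rec X. b.(b.(a.X + X\{b}))\{b}) + (rec X. b.(b.(a.X + X\{b}))\{b})\{b}))\{b} :: ∅
LTS(Q): 2 reachable states
  t0 = rec X. a.(b.(a.X + X\{b}))\{b} :: =a=> t1
  t1 = (b.(a.(rec X. a.(b.(a.X + X\{b}))\{b}) + (rec X. a.(b.(a.X + X\{b}))\{b})\{b}))\{b} :: ∅
Trace ⟨b⟩ through P, begin at {s0}:
  [1] b ⇒ {s1}
  P completes σ.
Trace ⟨b⟩ through Q, begin at {t0}:
  [1] b ⇒ ∅ (Q stuck)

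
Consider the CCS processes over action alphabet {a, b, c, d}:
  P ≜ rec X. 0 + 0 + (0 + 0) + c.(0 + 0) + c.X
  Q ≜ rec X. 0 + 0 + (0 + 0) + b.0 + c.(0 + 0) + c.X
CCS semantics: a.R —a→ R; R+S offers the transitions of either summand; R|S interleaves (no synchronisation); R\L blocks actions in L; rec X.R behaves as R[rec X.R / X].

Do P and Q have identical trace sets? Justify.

traces(P) ≠ traces(Q) — witness ⟨b⟩

P's transition system — 2 states:
  u0 = rec X. 0 + 0 + (0 + 0) + c.(0 + 0) + c.X :: -c-> u0, -c-> u1
  u1 = 0 + 0 :: ∅
Q's transition system — 3 states:
  v0 = rec X. 0 + 0 + (0 + 0) + b.0 + c.(0 + 0) + c.X :: -b-> v1, -c-> v0, -c-> v2
  v1 = 0 :: ∅
  v2 = 0 + 0 :: ∅
Executing b from Q (initial set {v0}):
  [1] b ⇒ {v1}
  — Q admits the full trace.
Executing b from P (initial set {u0}):
  [1] b ⇒ no successor for P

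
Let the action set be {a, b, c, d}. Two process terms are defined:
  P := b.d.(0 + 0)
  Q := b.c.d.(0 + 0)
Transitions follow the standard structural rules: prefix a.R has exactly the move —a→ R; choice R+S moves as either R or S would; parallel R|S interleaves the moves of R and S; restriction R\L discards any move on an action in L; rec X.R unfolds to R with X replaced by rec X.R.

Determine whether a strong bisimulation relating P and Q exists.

Reachable graph of P (3 states):
  p0 = b.d.(0 + 0) | ··b··> p1
  p1 = d.(0 + 0) | ··d··> p2
  p2 = 0 + 0 | deadlocked
Reachable graph of Q (4 states):
  q0 = b.c.d.(0 + 0) | ··b··> q1
  q1 = c.d.(0 + 0) | ··c··> q2
  q2 = d.(0 + 0) | ··d··> q3
  q3 = 0 + 0 | deadlocked
Bisimilarity quotient blocks:
  B0 = {p0}
  B1 = {p1, q2}
  B2 = {p2, q3}
  B3 = {q0}
  B4 = {q1}
p0 ∈ B0, q0 ∈ B3 → different blocks

not bisimilar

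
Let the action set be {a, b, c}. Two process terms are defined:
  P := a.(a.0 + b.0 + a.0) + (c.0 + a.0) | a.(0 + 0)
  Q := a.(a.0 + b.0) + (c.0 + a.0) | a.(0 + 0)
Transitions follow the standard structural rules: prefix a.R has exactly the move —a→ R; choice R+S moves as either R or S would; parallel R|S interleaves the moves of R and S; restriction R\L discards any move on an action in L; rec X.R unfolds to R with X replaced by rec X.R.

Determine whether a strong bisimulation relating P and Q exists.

P's transition system — 6 states:
  u0 = a.(a.0 + b.0 + a.0) + (c.0 + a.0) | a.(0 + 0) :: -a-> u1, -a-> u2, -a-> u3, -c-> u2
  u1 = (c.0 + a.0) | (0 + 0) :: -a-> u4, -c-> u4
  u2 = 0 | a.(0 + 0) :: -a-> u4
  u3 = a.0 + b.0 + a.0 :: -a-> u5, -b-> u5
  u4 = 0 | (0 + 0) :: ∅
  u5 = 0 :: ∅
Q's transition system — 6 states:
  v0 = a.(a.0 + b.0) + (c.0 + a.0) | a.(0 + 0) :: -a-> v1, -a-> v2, -a-> v3, -c-> v2
  v1 = (c.0 + a.0) | (0 + 0) :: -a-> v4, -c-> v4
  v2 = 0 | a.(0 + 0) :: -a-> v4
  v3 = a.0 + b.0 :: -a-> v5, -b-> v5
  v4 = 0 | (0 + 0) :: ∅
  v5 = 0 :: ∅
Partition-refinement fixed point:
  B0 = {u0, v0}
  B1 = {u3, v3}
  B2 = {u4, u5, v4, v5}
  B3 = {u2, v2}
  B4 = {u1, v1}
u0 ∈ B0, v0 ∈ B0 → same block

YES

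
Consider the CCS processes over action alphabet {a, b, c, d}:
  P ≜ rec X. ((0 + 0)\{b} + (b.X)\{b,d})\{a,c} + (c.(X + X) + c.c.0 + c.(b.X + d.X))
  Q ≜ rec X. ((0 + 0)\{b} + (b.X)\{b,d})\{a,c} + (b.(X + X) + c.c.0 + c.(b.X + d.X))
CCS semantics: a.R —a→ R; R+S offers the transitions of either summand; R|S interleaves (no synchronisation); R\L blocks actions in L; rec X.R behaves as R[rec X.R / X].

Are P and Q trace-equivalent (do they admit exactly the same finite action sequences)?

P's transition system — 5 states:
  s0 = rec X. ((0 + 0)\{b} + (b.X)\{b,d})\{a,c} + (c.(X + X) + c.c.0 + c.(b.X + d.X)) → ··c··> s1, ··c··> s2, ··c··> s3
  s1 = (rec X. ((0 + 0)\{b} + (b.X)\{b,d})\{a,c} + (c.(X + X) + c.c.0 + c.(b.X + d.X))) + (rec X. ((0 + 0)\{b} + (b.X)\{b,d})\{a,c} + (c.(X + X) + c.c.0 + c.(b.X + d.X))) → ··c··> s1, ··c··> s2, ··c··> s3
  s2 = b.(rec X. ((0 + 0)\{b} + (b.X)\{b,d})\{a,c} + (c.(X + X) + c.c.0 + c.(b.X + d.X))) + d.(rec X. ((0 + 0)\{b} + (b.X)\{b,d})\{a,c} + (c.(X + X) + c.c.0 + c.(b.X + d.X))) → ··b··> s0, ··d··> s0
  s3 = c.0 → ··c··> s4
  s4 = 0 → (no moves)
Q's transition system — 5 states:
  t0 = rec X. ((0 + 0)\{b} + (b.X)\{b,d})\{a,c} + (b.(X + X) + c.c.0 + c.(b.X + d.X)) → ··b··> t1, ··c··> t2, ··c··> t3
  t1 = (rec X. ((0 + 0)\{b} + (b.X)\{b,d})\{a,c} + (b.(X + X) + c.c.0 + c.(b.X + d.X))) + (rec X. ((0 + 0)\{b} + (b.X)\{b,d})\{a,c} + (b.(X + X) + c.c.0 + c.(b.X + d.X))) → ··b··> t1, ··c··> t2, ··c··> t3
  t2 = b.(rec X. ((0 + 0)\{b} + (b.X)\{b,d})\{a,c} + (b.(X + X) + c.c.0 + c.(b.X + d.X))) + d.(rec X. ((0 + 0)\{b} + (b.X)\{b,d})\{a,c} + (b.(X + X) + c.c.0 + c.(b.X + d.X))) → ··b··> t0, ··d··> t0
  t3 = c.0 → ··c··> t4
  t4 = 0 → (no moves)
Trace ⟨ccc⟩ through P, begin at {s0}:
  step 1 (c): {s1, s2, s3}
  step 2 (c): {s1, s2, s3, s4}
  step 3 (c): {s1, s2, s3, s4}
  P completes σ.
Trace ⟨ccc⟩ through Q, begin at {t0}:
  step 1 (c): {t2, t3}
  step 2 (c): {t4}
  step 3 (c): ∅ (Q stuck)

trace-distinct — witness ⟨ccc⟩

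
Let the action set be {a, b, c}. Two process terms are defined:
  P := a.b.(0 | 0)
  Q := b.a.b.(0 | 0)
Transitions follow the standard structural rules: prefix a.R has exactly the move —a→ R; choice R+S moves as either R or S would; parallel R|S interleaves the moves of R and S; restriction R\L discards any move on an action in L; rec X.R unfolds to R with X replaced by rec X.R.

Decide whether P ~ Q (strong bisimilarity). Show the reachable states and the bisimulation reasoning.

Reachable graph of P (3 states):
  u0 = a.b.(0 | 0) has moves =a=> u1
  u1 = b.(0 | 0) has moves =b=> u2
  u2 = 0 | 0 has moves stopped
Reachable graph of Q (4 states):
  v0 = b.a.b.(0 | 0) has moves =b=> v1
  v1 = a.b.(0 | 0) has moves =a=> v2
  v2 = b.(0 | 0) has moves =b=> v3
  v3 = 0 | 0 has moves stopped
Bisimilarity quotient blocks:
  B0 = {u0, v1}
  B1 = {u1, v2}
  B2 = {u2, v3}
  B3 = {v0}
u0 ∈ B0, v0 ∈ B3 → different blocks

NO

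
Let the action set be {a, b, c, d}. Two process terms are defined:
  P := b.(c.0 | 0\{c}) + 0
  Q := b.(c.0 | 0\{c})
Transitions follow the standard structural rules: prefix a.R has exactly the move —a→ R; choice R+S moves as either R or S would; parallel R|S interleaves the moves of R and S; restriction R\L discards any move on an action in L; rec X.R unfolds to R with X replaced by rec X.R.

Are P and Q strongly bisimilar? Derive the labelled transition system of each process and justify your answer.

YES

LTS(P): 3 reachable states
  u0 = b.(c.0 | 0\{c}) + 0 :: =b=> u1
  u1 = c.0 | 0\{c} :: =c=> u2
  u2 = 0 | 0\{c} :: (no moves)
LTS(Q): 3 reachable states
  v0 = b.(c.0 | 0\{c}) :: =b=> v1
  v1 = c.0 | 0\{c} :: =c=> v2
  v2 = 0 | 0\{c} :: (no moves)
Bisimilarity quotient blocks:
  B0 = {u0, v0}
  B1 = {u1, v1}
  B2 = {u2, v2}
u0 ∈ B0, v0 ∈ B0 → same block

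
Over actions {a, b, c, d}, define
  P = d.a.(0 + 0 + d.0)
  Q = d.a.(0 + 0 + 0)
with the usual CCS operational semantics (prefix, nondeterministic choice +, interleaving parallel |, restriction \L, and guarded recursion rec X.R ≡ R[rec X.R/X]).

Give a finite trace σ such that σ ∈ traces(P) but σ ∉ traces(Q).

dad

Reachable graph of P (4 states):
  p0 = d.a.(0 + 0 + d.0) :: -d-> p1
  p1 = a.(0 + 0 + d.0) :: -a-> p2
  p2 = 0 + 0 + d.0 :: -d-> p3
  p3 = 0 :: (no moves)
Reachable graph of Q (3 states):
  q0 = d.a.(0 + 0 + 0) :: -d-> q1
  q1 = a.(0 + 0 + 0) :: -a-> q2
  q2 = 0 + 0 + 0 :: (no moves)
Run σ = ⟨dad⟩ on P: start {p0}
  step 1 (d): {p1}
  step 2 (a): {p2}
  step 3 (d): {p3}
  P completes σ.
Run σ = ⟨dad⟩ on Q: start {q0}
  step 1 (d): {q1}
  step 2 (a): {q2}
  step 3 (d): ∅  — Q cannot continue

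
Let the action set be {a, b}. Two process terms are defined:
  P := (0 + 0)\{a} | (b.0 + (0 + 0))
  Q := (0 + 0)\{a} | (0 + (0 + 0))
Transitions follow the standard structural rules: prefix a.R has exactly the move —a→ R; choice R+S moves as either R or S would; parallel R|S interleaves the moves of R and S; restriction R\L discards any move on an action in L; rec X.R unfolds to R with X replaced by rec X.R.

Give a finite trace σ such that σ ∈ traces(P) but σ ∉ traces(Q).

LTS(P): 2 reachable states
  p0 = (0 + 0)\{a} | (b.0 + (0 + 0)) :: =b=> p1
  p1 = (0 + 0)\{a} | 0 :: ∅
LTS(Q): 1 reachable states
  q0 = (0 + 0)\{a} | (0 + (0 + 0)) :: ∅
Trace ⟨b⟩ through P, begin at {p0}:
  after b @ step 1: {p1}
  P completes σ.
Trace ⟨b⟩ through Q, begin at {q0}:
  after b @ step 1: ∅  — Q cannot continue

b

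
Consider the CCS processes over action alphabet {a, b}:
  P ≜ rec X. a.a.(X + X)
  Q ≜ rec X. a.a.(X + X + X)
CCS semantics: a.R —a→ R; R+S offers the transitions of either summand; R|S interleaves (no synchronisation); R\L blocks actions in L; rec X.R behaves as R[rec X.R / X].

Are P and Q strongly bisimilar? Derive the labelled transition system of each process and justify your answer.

P's transition system — 3 states:
  s0 = rec X. a.a.(X + X) :: -a-> s1
  s1 = a.((rec X. a.a.(X + X)) + (rec X. a.a.(X + X))) :: -a-> s2
  s2 = (rec X. a.a.(X + X)) + (rec X. a.a.(X + X)) :: -a-> s1
Q's transition system — 3 states:
  t0 = rec X. a.a.(X + X + X) :: -a-> t1
  t1 = a.((rec X. a.a.(X + X + X)) + (rec X. a.a.(X + X + X)) + (rec X. a.a.(X + X + X))) :: -a-> t2
  t2 = (rec X. a.a.(X + X + X)) + (rec X. a.a.(X + X + X)) + (rec X. a.a.(X + X + X)) :: -a-> t1
Coarsest stable partition (strong bisimilarity classes):
  B0 = {s0, s1, s2, t0, t1, t2}
s0 ∈ B0, t0 ∈ B0 → same block

bisimilar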